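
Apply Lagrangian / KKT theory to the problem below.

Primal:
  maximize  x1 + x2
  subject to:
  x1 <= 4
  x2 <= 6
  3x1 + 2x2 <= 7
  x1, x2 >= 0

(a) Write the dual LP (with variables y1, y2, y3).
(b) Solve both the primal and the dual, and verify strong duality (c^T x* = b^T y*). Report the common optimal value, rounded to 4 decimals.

The standard primal-dual pair for 'max c^T x s.t. A x <= b, x >= 0' is:
  Dual:  min b^T y  s.t.  A^T y >= c,  y >= 0.

So the dual LP is:
  minimize  4y1 + 6y2 + 7y3
  subject to:
    y1 + 3y3 >= 1
    y2 + 2y3 >= 1
    y1, y2, y3 >= 0

Solving the primal: x* = (0, 3.5).
  primal value c^T x* = 3.5.
Solving the dual: y* = (0, 0, 0.5).
  dual value b^T y* = 3.5.
Strong duality: c^T x* = b^T y*. Confirmed.

3.5


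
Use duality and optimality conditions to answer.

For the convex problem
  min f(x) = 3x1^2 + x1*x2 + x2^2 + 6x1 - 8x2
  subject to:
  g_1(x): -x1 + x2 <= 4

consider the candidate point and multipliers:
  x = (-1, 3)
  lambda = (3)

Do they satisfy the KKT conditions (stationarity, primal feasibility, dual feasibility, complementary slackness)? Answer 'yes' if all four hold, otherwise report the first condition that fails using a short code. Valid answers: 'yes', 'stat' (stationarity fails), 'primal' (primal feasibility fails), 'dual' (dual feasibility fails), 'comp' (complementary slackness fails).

Gradient of f: grad f(x) = Q x + c = (3, -3)
Constraint values g_i(x) = a_i^T x - b_i:
  g_1((-1, 3)) = 0
Stationarity residual: grad f(x) + sum_i lambda_i a_i = (0, 0)
  -> stationarity OK
Primal feasibility (all g_i <= 0): OK
Dual feasibility (all lambda_i >= 0): OK
Complementary slackness (lambda_i * g_i(x) = 0 for all i): OK

Verdict: yes, KKT holds.

yes


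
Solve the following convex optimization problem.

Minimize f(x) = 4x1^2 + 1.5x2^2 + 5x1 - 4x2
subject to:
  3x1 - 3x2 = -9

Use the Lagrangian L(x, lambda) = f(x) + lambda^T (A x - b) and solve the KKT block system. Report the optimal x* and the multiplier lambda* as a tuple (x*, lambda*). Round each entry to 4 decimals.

Form the Lagrangian:
  L(x, lambda) = (1/2) x^T Q x + c^T x + lambda^T (A x - b)
Stationarity (grad_x L = 0): Q x + c + A^T lambda = 0.
Primal feasibility: A x = b.

This gives the KKT block system:
  [ Q   A^T ] [ x     ]   [-c ]
  [ A    0  ] [ lambda ] = [ b ]

Solving the linear system:
  x*      = (-0.9091, 2.0909)
  lambda* = (0.7576)
  f(x*)   = -3.0455

x* = (-0.9091, 2.0909), lambda* = (0.7576)


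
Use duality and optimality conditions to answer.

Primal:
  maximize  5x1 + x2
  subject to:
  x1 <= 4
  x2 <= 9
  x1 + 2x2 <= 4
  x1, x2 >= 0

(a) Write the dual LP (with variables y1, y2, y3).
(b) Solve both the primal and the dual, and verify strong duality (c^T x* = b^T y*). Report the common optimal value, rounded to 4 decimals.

The standard primal-dual pair for 'max c^T x s.t. A x <= b, x >= 0' is:
  Dual:  min b^T y  s.t.  A^T y >= c,  y >= 0.

So the dual LP is:
  minimize  4y1 + 9y2 + 4y3
  subject to:
    y1 + y3 >= 5
    y2 + 2y3 >= 1
    y1, y2, y3 >= 0

Solving the primal: x* = (4, 0).
  primal value c^T x* = 20.
Solving the dual: y* = (4.5, 0, 0.5).
  dual value b^T y* = 20.
Strong duality: c^T x* = b^T y*. Confirmed.

20


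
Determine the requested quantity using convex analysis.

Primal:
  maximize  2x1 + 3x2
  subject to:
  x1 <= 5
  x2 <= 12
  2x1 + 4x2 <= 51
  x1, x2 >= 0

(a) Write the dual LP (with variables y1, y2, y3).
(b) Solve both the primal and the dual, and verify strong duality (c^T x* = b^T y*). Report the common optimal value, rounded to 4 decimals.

The standard primal-dual pair for 'max c^T x s.t. A x <= b, x >= 0' is:
  Dual:  min b^T y  s.t.  A^T y >= c,  y >= 0.

So the dual LP is:
  minimize  5y1 + 12y2 + 51y3
  subject to:
    y1 + 2y3 >= 2
    y2 + 4y3 >= 3
    y1, y2, y3 >= 0

Solving the primal: x* = (5, 10.25).
  primal value c^T x* = 40.75.
Solving the dual: y* = (0.5, 0, 0.75).
  dual value b^T y* = 40.75.
Strong duality: c^T x* = b^T y*. Confirmed.

40.75


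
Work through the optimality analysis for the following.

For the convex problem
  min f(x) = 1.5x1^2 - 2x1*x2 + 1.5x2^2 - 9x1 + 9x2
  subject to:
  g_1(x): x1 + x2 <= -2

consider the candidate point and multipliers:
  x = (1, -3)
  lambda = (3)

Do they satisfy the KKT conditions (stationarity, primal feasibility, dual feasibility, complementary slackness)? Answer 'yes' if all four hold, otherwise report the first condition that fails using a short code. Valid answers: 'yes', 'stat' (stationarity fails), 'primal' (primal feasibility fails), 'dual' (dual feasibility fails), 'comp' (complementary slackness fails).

Gradient of f: grad f(x) = Q x + c = (0, -2)
Constraint values g_i(x) = a_i^T x - b_i:
  g_1((1, -3)) = 0
Stationarity residual: grad f(x) + sum_i lambda_i a_i = (3, 1)
  -> stationarity FAILS
Primal feasibility (all g_i <= 0): OK
Dual feasibility (all lambda_i >= 0): OK
Complementary slackness (lambda_i * g_i(x) = 0 for all i): OK

Verdict: the first failing condition is stationarity -> stat.

stat


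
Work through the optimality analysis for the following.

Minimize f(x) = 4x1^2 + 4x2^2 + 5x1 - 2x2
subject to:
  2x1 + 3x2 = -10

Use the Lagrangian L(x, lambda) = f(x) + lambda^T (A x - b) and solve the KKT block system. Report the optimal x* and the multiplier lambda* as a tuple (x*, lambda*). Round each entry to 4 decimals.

Form the Lagrangian:
  L(x, lambda) = (1/2) x^T Q x + c^T x + lambda^T (A x - b)
Stationarity (grad_x L = 0): Q x + c + A^T lambda = 0.
Primal feasibility: A x = b.

This gives the KKT block system:
  [ Q   A^T ] [ x     ]   [-c ]
  [ A    0  ] [ lambda ] = [ b ]

Solving the linear system:
  x*      = (-2.0865, -1.9423)
  lambda* = (5.8462)
  f(x*)   = 25.9567

x* = (-2.0865, -1.9423), lambda* = (5.8462)


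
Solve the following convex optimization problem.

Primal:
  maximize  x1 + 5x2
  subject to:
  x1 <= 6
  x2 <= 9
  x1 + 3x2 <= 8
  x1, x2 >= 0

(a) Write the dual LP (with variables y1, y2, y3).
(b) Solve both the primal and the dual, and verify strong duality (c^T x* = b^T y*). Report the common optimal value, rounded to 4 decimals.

The standard primal-dual pair for 'max c^T x s.t. A x <= b, x >= 0' is:
  Dual:  min b^T y  s.t.  A^T y >= c,  y >= 0.

So the dual LP is:
  minimize  6y1 + 9y2 + 8y3
  subject to:
    y1 + y3 >= 1
    y2 + 3y3 >= 5
    y1, y2, y3 >= 0

Solving the primal: x* = (0, 2.6667).
  primal value c^T x* = 13.3333.
Solving the dual: y* = (0, 0, 1.6667).
  dual value b^T y* = 13.3333.
Strong duality: c^T x* = b^T y*. Confirmed.

13.3333


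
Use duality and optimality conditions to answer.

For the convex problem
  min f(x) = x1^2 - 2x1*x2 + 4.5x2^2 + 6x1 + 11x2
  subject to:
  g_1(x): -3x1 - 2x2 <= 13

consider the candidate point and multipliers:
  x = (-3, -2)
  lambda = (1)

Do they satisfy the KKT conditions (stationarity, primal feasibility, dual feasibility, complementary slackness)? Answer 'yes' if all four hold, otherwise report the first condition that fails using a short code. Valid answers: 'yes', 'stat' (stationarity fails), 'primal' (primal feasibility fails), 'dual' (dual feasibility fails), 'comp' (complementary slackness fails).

Gradient of f: grad f(x) = Q x + c = (4, -1)
Constraint values g_i(x) = a_i^T x - b_i:
  g_1((-3, -2)) = 0
Stationarity residual: grad f(x) + sum_i lambda_i a_i = (1, -3)
  -> stationarity FAILS
Primal feasibility (all g_i <= 0): OK
Dual feasibility (all lambda_i >= 0): OK
Complementary slackness (lambda_i * g_i(x) = 0 for all i): OK

Verdict: the first failing condition is stationarity -> stat.

stat


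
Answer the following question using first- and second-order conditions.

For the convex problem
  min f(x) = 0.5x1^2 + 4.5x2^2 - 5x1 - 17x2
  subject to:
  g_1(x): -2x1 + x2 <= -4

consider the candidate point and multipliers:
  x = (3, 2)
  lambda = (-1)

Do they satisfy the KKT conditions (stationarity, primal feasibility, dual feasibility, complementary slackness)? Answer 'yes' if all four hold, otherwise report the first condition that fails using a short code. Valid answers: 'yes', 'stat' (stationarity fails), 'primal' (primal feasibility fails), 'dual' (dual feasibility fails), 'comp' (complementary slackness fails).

Gradient of f: grad f(x) = Q x + c = (-2, 1)
Constraint values g_i(x) = a_i^T x - b_i:
  g_1((3, 2)) = 0
Stationarity residual: grad f(x) + sum_i lambda_i a_i = (0, 0)
  -> stationarity OK
Primal feasibility (all g_i <= 0): OK
Dual feasibility (all lambda_i >= 0): FAILS
Complementary slackness (lambda_i * g_i(x) = 0 for all i): OK

Verdict: the first failing condition is dual_feasibility -> dual.

dual


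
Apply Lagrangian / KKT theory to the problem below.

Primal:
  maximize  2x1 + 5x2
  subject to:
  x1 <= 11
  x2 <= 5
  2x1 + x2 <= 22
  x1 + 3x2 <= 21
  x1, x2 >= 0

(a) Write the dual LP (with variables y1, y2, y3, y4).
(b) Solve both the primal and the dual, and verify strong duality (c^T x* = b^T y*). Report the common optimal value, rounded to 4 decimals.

The standard primal-dual pair for 'max c^T x s.t. A x <= b, x >= 0' is:
  Dual:  min b^T y  s.t.  A^T y >= c,  y >= 0.

So the dual LP is:
  minimize  11y1 + 5y2 + 22y3 + 21y4
  subject to:
    y1 + 2y3 + y4 >= 2
    y2 + y3 + 3y4 >= 5
    y1, y2, y3, y4 >= 0

Solving the primal: x* = (9, 4).
  primal value c^T x* = 38.
Solving the dual: y* = (0, 0, 0.2, 1.6).
  dual value b^T y* = 38.
Strong duality: c^T x* = b^T y*. Confirmed.

38


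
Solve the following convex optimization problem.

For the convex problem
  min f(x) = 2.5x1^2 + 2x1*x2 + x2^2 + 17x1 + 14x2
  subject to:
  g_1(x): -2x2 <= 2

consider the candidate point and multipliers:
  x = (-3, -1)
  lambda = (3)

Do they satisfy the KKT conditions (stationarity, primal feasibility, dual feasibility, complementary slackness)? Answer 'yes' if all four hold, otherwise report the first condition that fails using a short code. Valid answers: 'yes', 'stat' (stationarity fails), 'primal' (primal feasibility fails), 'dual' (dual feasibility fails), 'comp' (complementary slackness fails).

Gradient of f: grad f(x) = Q x + c = (0, 6)
Constraint values g_i(x) = a_i^T x - b_i:
  g_1((-3, -1)) = 0
Stationarity residual: grad f(x) + sum_i lambda_i a_i = (0, 0)
  -> stationarity OK
Primal feasibility (all g_i <= 0): OK
Dual feasibility (all lambda_i >= 0): OK
Complementary slackness (lambda_i * g_i(x) = 0 for all i): OK

Verdict: yes, KKT holds.

yes


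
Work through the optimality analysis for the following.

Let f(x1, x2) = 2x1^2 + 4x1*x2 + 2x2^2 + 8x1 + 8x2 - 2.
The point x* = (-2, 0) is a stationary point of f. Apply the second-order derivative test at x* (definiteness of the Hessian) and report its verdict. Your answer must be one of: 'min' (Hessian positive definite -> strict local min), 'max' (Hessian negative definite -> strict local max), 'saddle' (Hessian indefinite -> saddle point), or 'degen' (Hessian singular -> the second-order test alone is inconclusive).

Compute the Hessian H = grad^2 f:
  H = [[4, 4], [4, 4]]
Verify stationarity: grad f(x*) = H x* + g = (0, 0).
Eigenvalues of H: 0, 8.
H has a zero eigenvalue (singular; positive semidefinite but not definite), so H is neither positive definite, negative definite, nor indefinite. The second-order test alone is inconclusive -> degen.
(Indeed, f is constant along the null direction of H through x*, so x* is not a strict local extremum.)

degen


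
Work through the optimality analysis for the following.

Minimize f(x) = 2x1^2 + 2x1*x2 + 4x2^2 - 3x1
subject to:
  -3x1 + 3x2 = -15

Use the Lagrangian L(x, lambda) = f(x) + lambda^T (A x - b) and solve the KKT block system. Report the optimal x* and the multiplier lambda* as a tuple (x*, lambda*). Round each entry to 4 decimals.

Form the Lagrangian:
  L(x, lambda) = (1/2) x^T Q x + c^T x + lambda^T (A x - b)
Stationarity (grad_x L = 0): Q x + c + A^T lambda = 0.
Primal feasibility: A x = b.

This gives the KKT block system:
  [ Q   A^T ] [ x     ]   [-c ]
  [ A    0  ] [ lambda ] = [ b ]

Solving the linear system:
  x*      = (3.3125, -1.6875)
  lambda* = (2.2917)
  f(x*)   = 12.2188

x* = (3.3125, -1.6875), lambda* = (2.2917)


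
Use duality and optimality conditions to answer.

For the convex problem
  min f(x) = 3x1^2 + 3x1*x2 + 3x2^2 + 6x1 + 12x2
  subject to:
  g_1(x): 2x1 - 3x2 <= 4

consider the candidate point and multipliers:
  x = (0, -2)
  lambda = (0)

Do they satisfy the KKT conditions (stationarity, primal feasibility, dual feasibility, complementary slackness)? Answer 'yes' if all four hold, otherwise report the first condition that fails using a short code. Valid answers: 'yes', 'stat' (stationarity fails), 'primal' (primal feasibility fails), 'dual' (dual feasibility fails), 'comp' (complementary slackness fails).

Gradient of f: grad f(x) = Q x + c = (0, 0)
Constraint values g_i(x) = a_i^T x - b_i:
  g_1((0, -2)) = 2
Stationarity residual: grad f(x) + sum_i lambda_i a_i = (0, 0)
  -> stationarity OK
Primal feasibility (all g_i <= 0): FAILS
Dual feasibility (all lambda_i >= 0): OK
Complementary slackness (lambda_i * g_i(x) = 0 for all i): OK

Verdict: the first failing condition is primal_feasibility -> primal.

primal


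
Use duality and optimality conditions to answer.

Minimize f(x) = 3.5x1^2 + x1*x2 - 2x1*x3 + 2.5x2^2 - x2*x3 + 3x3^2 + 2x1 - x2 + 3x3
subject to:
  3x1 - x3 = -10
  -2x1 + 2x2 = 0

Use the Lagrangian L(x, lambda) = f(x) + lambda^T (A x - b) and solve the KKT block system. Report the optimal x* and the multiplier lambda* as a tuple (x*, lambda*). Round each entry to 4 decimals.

Form the Lagrangian:
  L(x, lambda) = (1/2) x^T Q x + c^T x + lambda^T (A x - b)
Stationarity (grad_x L = 0): Q x + c + A^T lambda = 0.
Primal feasibility: A x = b.

This gives the KKT block system:
  [ Q   A^T ] [ x     ]   [-c ]
  [ A    0  ] [ lambda ] = [ b ]

Solving the linear system:
  x*      = (-3.2, -3.2, 0.4)
  lambda* = (15, 10.3)
  f(x*)   = 74

x* = (-3.2, -3.2, 0.4), lambda* = (15, 10.3)


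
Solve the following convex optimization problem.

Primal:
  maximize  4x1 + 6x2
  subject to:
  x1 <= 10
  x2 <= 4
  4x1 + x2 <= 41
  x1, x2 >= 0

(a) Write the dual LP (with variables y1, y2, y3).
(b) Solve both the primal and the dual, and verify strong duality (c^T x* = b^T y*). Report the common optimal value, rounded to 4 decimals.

The standard primal-dual pair for 'max c^T x s.t. A x <= b, x >= 0' is:
  Dual:  min b^T y  s.t.  A^T y >= c,  y >= 0.

So the dual LP is:
  minimize  10y1 + 4y2 + 41y3
  subject to:
    y1 + 4y3 >= 4
    y2 + y3 >= 6
    y1, y2, y3 >= 0

Solving the primal: x* = (9.25, 4).
  primal value c^T x* = 61.
Solving the dual: y* = (0, 5, 1).
  dual value b^T y* = 61.
Strong duality: c^T x* = b^T y*. Confirmed.

61


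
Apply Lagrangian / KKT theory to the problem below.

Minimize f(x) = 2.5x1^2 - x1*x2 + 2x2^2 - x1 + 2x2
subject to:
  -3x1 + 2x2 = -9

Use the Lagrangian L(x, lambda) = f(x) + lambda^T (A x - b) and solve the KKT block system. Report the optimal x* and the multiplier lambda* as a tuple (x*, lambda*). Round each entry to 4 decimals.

Form the Lagrangian:
  L(x, lambda) = (1/2) x^T Q x + c^T x + lambda^T (A x - b)
Stationarity (grad_x L = 0): Q x + c + A^T lambda = 0.
Primal feasibility: A x = b.

This gives the KKT block system:
  [ Q   A^T ] [ x     ]   [-c ]
  [ A    0  ] [ lambda ] = [ b ]

Solving the linear system:
  x*      = (1.8636, -1.7045)
  lambda* = (3.3409)
  f(x*)   = 12.3977

x* = (1.8636, -1.7045), lambda* = (3.3409)


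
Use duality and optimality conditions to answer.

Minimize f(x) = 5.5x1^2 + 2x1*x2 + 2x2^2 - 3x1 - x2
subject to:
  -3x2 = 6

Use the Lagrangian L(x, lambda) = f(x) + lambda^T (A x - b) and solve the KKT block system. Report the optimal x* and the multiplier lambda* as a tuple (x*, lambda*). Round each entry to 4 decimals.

Form the Lagrangian:
  L(x, lambda) = (1/2) x^T Q x + c^T x + lambda^T (A x - b)
Stationarity (grad_x L = 0): Q x + c + A^T lambda = 0.
Primal feasibility: A x = b.

This gives the KKT block system:
  [ Q   A^T ] [ x     ]   [-c ]
  [ A    0  ] [ lambda ] = [ b ]

Solving the linear system:
  x*      = (0.6364, -2)
  lambda* = (-2.5758)
  f(x*)   = 7.7727

x* = (0.6364, -2), lambda* = (-2.5758)


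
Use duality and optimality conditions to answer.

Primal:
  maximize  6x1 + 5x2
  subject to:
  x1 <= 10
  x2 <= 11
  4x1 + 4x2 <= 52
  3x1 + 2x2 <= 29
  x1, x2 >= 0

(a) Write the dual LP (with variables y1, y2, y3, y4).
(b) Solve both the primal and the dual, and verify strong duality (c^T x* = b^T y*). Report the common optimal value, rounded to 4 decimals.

The standard primal-dual pair for 'max c^T x s.t. A x <= b, x >= 0' is:
  Dual:  min b^T y  s.t.  A^T y >= c,  y >= 0.

So the dual LP is:
  minimize  10y1 + 11y2 + 52y3 + 29y4
  subject to:
    y1 + 4y3 + 3y4 >= 6
    y2 + 4y3 + 2y4 >= 5
    y1, y2, y3, y4 >= 0

Solving the primal: x* = (3, 10).
  primal value c^T x* = 68.
Solving the dual: y* = (0, 0, 0.75, 1).
  dual value b^T y* = 68.
Strong duality: c^T x* = b^T y*. Confirmed.

68


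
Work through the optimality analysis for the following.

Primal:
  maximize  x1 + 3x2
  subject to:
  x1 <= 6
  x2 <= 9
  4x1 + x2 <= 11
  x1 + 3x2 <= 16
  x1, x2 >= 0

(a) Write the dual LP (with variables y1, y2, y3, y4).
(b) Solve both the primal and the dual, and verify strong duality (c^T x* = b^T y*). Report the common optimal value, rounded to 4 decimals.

The standard primal-dual pair for 'max c^T x s.t. A x <= b, x >= 0' is:
  Dual:  min b^T y  s.t.  A^T y >= c,  y >= 0.

So the dual LP is:
  minimize  6y1 + 9y2 + 11y3 + 16y4
  subject to:
    y1 + 4y3 + y4 >= 1
    y2 + y3 + 3y4 >= 3
    y1, y2, y3, y4 >= 0

Solving the primal: x* = (1.5455, 4.8182).
  primal value c^T x* = 16.
Solving the dual: y* = (0, 0, 0, 1).
  dual value b^T y* = 16.
Strong duality: c^T x* = b^T y*. Confirmed.

16


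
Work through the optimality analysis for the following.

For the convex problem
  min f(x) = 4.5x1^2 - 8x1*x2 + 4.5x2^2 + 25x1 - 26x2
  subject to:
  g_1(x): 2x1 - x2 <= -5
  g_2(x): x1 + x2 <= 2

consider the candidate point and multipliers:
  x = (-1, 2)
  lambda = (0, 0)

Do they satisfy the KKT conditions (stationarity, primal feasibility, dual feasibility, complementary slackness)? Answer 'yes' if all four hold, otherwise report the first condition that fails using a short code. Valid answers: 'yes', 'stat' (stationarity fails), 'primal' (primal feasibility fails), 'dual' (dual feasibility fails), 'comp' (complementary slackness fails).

Gradient of f: grad f(x) = Q x + c = (0, 0)
Constraint values g_i(x) = a_i^T x - b_i:
  g_1((-1, 2)) = 1
  g_2((-1, 2)) = -1
Stationarity residual: grad f(x) + sum_i lambda_i a_i = (0, 0)
  -> stationarity OK
Primal feasibility (all g_i <= 0): FAILS
Dual feasibility (all lambda_i >= 0): OK
Complementary slackness (lambda_i * g_i(x) = 0 for all i): OK

Verdict: the first failing condition is primal_feasibility -> primal.

primal


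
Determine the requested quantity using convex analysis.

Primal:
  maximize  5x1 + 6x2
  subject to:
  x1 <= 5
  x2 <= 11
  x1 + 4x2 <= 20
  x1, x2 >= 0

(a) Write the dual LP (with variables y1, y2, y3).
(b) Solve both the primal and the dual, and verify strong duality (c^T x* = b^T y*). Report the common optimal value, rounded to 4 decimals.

The standard primal-dual pair for 'max c^T x s.t. A x <= b, x >= 0' is:
  Dual:  min b^T y  s.t.  A^T y >= c,  y >= 0.

So the dual LP is:
  minimize  5y1 + 11y2 + 20y3
  subject to:
    y1 + y3 >= 5
    y2 + 4y3 >= 6
    y1, y2, y3 >= 0

Solving the primal: x* = (5, 3.75).
  primal value c^T x* = 47.5.
Solving the dual: y* = (3.5, 0, 1.5).
  dual value b^T y* = 47.5.
Strong duality: c^T x* = b^T y*. Confirmed.

47.5


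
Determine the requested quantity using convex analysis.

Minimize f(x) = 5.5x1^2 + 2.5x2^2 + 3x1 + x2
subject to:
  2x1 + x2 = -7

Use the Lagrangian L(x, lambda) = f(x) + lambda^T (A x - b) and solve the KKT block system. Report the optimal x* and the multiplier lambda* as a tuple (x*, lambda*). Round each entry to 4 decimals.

Form the Lagrangian:
  L(x, lambda) = (1/2) x^T Q x + c^T x + lambda^T (A x - b)
Stationarity (grad_x L = 0): Q x + c + A^T lambda = 0.
Primal feasibility: A x = b.

This gives the KKT block system:
  [ Q   A^T ] [ x     ]   [-c ]
  [ A    0  ] [ lambda ] = [ b ]

Solving the linear system:
  x*      = (-2.2903, -2.4194)
  lambda* = (11.0968)
  f(x*)   = 34.1935

x* = (-2.2903, -2.4194), lambda* = (11.0968)


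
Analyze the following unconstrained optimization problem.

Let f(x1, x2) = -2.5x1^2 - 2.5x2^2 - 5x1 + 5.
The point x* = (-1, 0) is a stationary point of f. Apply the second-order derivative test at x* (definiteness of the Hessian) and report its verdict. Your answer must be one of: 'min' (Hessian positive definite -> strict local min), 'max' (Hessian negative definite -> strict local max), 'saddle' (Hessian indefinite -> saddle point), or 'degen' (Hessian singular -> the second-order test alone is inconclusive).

Compute the Hessian H = grad^2 f:
  H = [[-5, 0], [0, -5]]
Verify stationarity: grad f(x*) = H x* + g = (0, 0).
Eigenvalues of H: -5, -5.
Both eigenvalues < 0, so H is negative definite -> x* is a strict local max.

max


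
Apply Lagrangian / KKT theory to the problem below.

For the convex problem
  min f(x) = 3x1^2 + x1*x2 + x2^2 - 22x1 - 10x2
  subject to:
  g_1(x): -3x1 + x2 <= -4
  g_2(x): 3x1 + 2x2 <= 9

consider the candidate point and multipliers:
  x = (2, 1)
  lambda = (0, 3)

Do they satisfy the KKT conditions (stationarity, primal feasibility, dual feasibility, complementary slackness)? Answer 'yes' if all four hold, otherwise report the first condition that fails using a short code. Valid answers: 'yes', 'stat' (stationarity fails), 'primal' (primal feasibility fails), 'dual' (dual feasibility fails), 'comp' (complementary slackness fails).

Gradient of f: grad f(x) = Q x + c = (-9, -6)
Constraint values g_i(x) = a_i^T x - b_i:
  g_1((2, 1)) = -1
  g_2((2, 1)) = -1
Stationarity residual: grad f(x) + sum_i lambda_i a_i = (0, 0)
  -> stationarity OK
Primal feasibility (all g_i <= 0): OK
Dual feasibility (all lambda_i >= 0): OK
Complementary slackness (lambda_i * g_i(x) = 0 for all i): FAILS

Verdict: the first failing condition is complementary_slackness -> comp.

comp


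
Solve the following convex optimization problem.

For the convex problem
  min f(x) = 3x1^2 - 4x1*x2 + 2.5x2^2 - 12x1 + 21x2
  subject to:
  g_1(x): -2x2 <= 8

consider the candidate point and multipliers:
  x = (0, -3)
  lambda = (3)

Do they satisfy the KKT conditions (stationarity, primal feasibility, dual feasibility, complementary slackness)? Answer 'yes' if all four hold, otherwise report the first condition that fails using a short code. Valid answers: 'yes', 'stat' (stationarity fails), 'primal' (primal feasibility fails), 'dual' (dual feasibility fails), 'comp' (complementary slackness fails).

Gradient of f: grad f(x) = Q x + c = (0, 6)
Constraint values g_i(x) = a_i^T x - b_i:
  g_1((0, -3)) = -2
Stationarity residual: grad f(x) + sum_i lambda_i a_i = (0, 0)
  -> stationarity OK
Primal feasibility (all g_i <= 0): OK
Dual feasibility (all lambda_i >= 0): OK
Complementary slackness (lambda_i * g_i(x) = 0 for all i): FAILS

Verdict: the first failing condition is complementary_slackness -> comp.

comp


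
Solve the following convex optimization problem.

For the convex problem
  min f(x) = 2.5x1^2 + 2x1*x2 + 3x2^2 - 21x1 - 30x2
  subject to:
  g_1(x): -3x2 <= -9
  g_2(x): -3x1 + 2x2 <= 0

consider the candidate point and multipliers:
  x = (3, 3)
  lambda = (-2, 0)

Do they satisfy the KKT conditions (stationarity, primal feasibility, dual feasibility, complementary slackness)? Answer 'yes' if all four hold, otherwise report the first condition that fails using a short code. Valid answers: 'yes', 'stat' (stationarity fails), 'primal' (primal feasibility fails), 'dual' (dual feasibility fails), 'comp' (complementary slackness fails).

Gradient of f: grad f(x) = Q x + c = (0, -6)
Constraint values g_i(x) = a_i^T x - b_i:
  g_1((3, 3)) = 0
  g_2((3, 3)) = -3
Stationarity residual: grad f(x) + sum_i lambda_i a_i = (0, 0)
  -> stationarity OK
Primal feasibility (all g_i <= 0): OK
Dual feasibility (all lambda_i >= 0): FAILS
Complementary slackness (lambda_i * g_i(x) = 0 for all i): OK

Verdict: the first failing condition is dual_feasibility -> dual.

dual


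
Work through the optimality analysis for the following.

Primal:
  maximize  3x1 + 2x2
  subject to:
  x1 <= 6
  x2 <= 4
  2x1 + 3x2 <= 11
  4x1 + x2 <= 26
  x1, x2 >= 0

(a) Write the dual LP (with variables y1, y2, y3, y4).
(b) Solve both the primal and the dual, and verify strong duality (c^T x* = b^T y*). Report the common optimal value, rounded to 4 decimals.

The standard primal-dual pair for 'max c^T x s.t. A x <= b, x >= 0' is:
  Dual:  min b^T y  s.t.  A^T y >= c,  y >= 0.

So the dual LP is:
  minimize  6y1 + 4y2 + 11y3 + 26y4
  subject to:
    y1 + 2y3 + 4y4 >= 3
    y2 + 3y3 + y4 >= 2
    y1, y2, y3, y4 >= 0

Solving the primal: x* = (5.5, 0).
  primal value c^T x* = 16.5.
Solving the dual: y* = (0, 0, 1.5, 0).
  dual value b^T y* = 16.5.
Strong duality: c^T x* = b^T y*. Confirmed.

16.5


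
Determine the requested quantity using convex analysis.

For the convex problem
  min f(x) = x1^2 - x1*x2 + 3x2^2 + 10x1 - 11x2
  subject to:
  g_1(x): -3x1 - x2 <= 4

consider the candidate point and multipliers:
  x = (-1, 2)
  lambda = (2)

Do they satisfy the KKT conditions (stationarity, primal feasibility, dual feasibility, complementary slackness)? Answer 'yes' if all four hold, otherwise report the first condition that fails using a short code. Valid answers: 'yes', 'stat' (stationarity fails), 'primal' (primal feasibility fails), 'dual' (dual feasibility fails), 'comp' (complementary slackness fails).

Gradient of f: grad f(x) = Q x + c = (6, 2)
Constraint values g_i(x) = a_i^T x - b_i:
  g_1((-1, 2)) = -3
Stationarity residual: grad f(x) + sum_i lambda_i a_i = (0, 0)
  -> stationarity OK
Primal feasibility (all g_i <= 0): OK
Dual feasibility (all lambda_i >= 0): OK
Complementary slackness (lambda_i * g_i(x) = 0 for all i): FAILS

Verdict: the first failing condition is complementary_slackness -> comp.

comp


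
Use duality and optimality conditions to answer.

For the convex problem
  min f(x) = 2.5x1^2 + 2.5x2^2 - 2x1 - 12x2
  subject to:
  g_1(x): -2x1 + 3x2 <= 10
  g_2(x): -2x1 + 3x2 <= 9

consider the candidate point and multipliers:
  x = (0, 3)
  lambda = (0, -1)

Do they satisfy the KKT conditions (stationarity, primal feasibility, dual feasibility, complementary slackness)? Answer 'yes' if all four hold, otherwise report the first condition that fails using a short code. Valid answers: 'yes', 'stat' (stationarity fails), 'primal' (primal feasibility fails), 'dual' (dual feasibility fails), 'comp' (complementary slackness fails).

Gradient of f: grad f(x) = Q x + c = (-2, 3)
Constraint values g_i(x) = a_i^T x - b_i:
  g_1((0, 3)) = -1
  g_2((0, 3)) = 0
Stationarity residual: grad f(x) + sum_i lambda_i a_i = (0, 0)
  -> stationarity OK
Primal feasibility (all g_i <= 0): OK
Dual feasibility (all lambda_i >= 0): FAILS
Complementary slackness (lambda_i * g_i(x) = 0 for all i): OK

Verdict: the first failing condition is dual_feasibility -> dual.

dual


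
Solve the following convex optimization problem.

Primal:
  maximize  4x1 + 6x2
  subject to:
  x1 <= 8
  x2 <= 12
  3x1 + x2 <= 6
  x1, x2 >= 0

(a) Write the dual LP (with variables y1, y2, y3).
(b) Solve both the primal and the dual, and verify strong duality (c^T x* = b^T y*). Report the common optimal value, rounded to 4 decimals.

The standard primal-dual pair for 'max c^T x s.t. A x <= b, x >= 0' is:
  Dual:  min b^T y  s.t.  A^T y >= c,  y >= 0.

So the dual LP is:
  minimize  8y1 + 12y2 + 6y3
  subject to:
    y1 + 3y3 >= 4
    y2 + y3 >= 6
    y1, y2, y3 >= 0

Solving the primal: x* = (0, 6).
  primal value c^T x* = 36.
Solving the dual: y* = (0, 0, 6).
  dual value b^T y* = 36.
Strong duality: c^T x* = b^T y*. Confirmed.

36


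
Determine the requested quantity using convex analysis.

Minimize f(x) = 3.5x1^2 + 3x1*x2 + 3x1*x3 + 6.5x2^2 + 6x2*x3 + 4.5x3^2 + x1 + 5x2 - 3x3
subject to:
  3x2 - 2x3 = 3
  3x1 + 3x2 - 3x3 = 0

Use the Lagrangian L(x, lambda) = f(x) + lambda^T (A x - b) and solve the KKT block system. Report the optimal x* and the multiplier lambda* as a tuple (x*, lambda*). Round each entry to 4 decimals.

Form the Lagrangian:
  L(x, lambda) = (1/2) x^T Q x + c^T x + lambda^T (A x - b)
Stationarity (grad_x L = 0): Q x + c + A^T lambda = 0.
Primal feasibility: A x = b.

This gives the KKT block system:
  [ Q   A^T ] [ x     ]   [-c ]
  [ A    0  ] [ lambda ] = [ b ]

Solving the linear system:
  x*      = (-1.1116, 0.7769, -0.3347)
  lambda* = (-5.0702, 1.8182)
  f(x*)   = 9.4938

x* = (-1.1116, 0.7769, -0.3347), lambda* = (-5.0702, 1.8182)


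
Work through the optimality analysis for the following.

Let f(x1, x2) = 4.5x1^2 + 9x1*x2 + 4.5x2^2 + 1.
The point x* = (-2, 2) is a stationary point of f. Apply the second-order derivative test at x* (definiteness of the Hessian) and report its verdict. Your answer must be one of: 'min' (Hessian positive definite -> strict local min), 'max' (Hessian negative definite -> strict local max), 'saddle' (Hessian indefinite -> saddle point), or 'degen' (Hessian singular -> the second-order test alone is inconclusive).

Compute the Hessian H = grad^2 f:
  H = [[9, 9], [9, 9]]
Verify stationarity: grad f(x*) = H x* + g = (0, 0).
Eigenvalues of H: 0, 18.
H has a zero eigenvalue (singular; positive semidefinite but not definite), so H is neither positive definite, negative definite, nor indefinite. The second-order test alone is inconclusive -> degen.
(Indeed, f is constant along the null direction of H through x*, so x* is not a strict local extremum.)

degen


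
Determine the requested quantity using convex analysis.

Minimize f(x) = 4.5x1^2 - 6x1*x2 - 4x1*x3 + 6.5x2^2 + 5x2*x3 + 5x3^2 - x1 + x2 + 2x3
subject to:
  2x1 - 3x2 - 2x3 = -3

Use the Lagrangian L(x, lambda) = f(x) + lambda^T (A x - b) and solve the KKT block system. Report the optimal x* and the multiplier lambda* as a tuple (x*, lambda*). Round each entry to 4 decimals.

Form the Lagrangian:
  L(x, lambda) = (1/2) x^T Q x + c^T x + lambda^T (A x - b)
Stationarity (grad_x L = 0): Q x + c + A^T lambda = 0.
Primal feasibility: A x = b.

This gives the KKT block system:
  [ Q   A^T ] [ x     ]   [-c ]
  [ A    0  ] [ lambda ] = [ b ]

Solving the linear system:
  x*      = (-0.2789, 0.6932, 0.1813)
  lambda* = (4.1972)
  f(x*)   = 6.9631

x* = (-0.2789, 0.6932, 0.1813), lambda* = (4.1972)


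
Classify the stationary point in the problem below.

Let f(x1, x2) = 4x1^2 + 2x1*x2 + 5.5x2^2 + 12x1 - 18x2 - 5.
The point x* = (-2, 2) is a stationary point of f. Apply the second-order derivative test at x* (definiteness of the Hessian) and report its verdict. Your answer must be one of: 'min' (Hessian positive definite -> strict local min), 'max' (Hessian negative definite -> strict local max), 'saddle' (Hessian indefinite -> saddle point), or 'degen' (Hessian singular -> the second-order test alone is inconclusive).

Compute the Hessian H = grad^2 f:
  H = [[8, 2], [2, 11]]
Verify stationarity: grad f(x*) = H x* + g = (0, 0).
Eigenvalues of H: 7, 12.
Both eigenvalues > 0, so H is positive definite -> x* is a strict local min.

min


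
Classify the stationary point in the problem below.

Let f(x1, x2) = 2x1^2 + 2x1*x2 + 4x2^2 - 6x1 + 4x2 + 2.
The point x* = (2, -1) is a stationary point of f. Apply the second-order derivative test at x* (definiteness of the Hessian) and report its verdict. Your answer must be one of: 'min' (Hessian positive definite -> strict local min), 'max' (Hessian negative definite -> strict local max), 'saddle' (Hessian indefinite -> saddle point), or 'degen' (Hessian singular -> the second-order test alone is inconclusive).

Compute the Hessian H = grad^2 f:
  H = [[4, 2], [2, 8]]
Verify stationarity: grad f(x*) = H x* + g = (0, 0).
Eigenvalues of H: 3.1716, 8.8284.
Both eigenvalues > 0, so H is positive definite -> x* is a strict local min.

min


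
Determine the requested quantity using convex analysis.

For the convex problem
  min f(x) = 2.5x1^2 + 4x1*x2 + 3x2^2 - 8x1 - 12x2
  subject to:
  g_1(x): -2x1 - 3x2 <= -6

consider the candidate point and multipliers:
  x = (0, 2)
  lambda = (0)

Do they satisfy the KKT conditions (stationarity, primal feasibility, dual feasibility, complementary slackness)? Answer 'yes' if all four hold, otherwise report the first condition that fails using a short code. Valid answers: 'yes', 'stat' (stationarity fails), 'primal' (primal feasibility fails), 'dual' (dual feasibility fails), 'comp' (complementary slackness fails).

Gradient of f: grad f(x) = Q x + c = (0, 0)
Constraint values g_i(x) = a_i^T x - b_i:
  g_1((0, 2)) = 0
Stationarity residual: grad f(x) + sum_i lambda_i a_i = (0, 0)
  -> stationarity OK
Primal feasibility (all g_i <= 0): OK
Dual feasibility (all lambda_i >= 0): OK
Complementary slackness (lambda_i * g_i(x) = 0 for all i): OK

Verdict: yes, KKT holds.

yes


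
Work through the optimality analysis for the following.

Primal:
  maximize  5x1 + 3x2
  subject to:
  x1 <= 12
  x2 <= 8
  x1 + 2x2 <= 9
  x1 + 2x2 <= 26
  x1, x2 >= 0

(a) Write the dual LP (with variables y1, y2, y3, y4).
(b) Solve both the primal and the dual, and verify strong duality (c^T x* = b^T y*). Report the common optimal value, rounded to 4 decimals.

The standard primal-dual pair for 'max c^T x s.t. A x <= b, x >= 0' is:
  Dual:  min b^T y  s.t.  A^T y >= c,  y >= 0.

So the dual LP is:
  minimize  12y1 + 8y2 + 9y3 + 26y4
  subject to:
    y1 + y3 + y4 >= 5
    y2 + 2y3 + 2y4 >= 3
    y1, y2, y3, y4 >= 0

Solving the primal: x* = (9, 0).
  primal value c^T x* = 45.
Solving the dual: y* = (0, 0, 5, 0).
  dual value b^T y* = 45.
Strong duality: c^T x* = b^T y*. Confirmed.

45


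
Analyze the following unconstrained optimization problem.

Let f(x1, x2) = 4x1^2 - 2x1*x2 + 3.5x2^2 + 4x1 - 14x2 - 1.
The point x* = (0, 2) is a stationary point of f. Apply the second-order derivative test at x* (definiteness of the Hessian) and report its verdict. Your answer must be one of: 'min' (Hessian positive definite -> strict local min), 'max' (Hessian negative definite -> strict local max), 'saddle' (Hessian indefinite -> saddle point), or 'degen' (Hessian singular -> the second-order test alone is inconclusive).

Compute the Hessian H = grad^2 f:
  H = [[8, -2], [-2, 7]]
Verify stationarity: grad f(x*) = H x* + g = (0, 0).
Eigenvalues of H: 5.4384, 9.5616.
Both eigenvalues > 0, so H is positive definite -> x* is a strict local min.

min


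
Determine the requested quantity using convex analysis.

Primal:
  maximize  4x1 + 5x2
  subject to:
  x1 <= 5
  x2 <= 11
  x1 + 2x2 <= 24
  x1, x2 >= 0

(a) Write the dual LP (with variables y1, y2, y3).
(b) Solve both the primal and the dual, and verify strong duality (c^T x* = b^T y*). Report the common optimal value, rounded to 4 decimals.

The standard primal-dual pair for 'max c^T x s.t. A x <= b, x >= 0' is:
  Dual:  min b^T y  s.t.  A^T y >= c,  y >= 0.

So the dual LP is:
  minimize  5y1 + 11y2 + 24y3
  subject to:
    y1 + y3 >= 4
    y2 + 2y3 >= 5
    y1, y2, y3 >= 0

Solving the primal: x* = (5, 9.5).
  primal value c^T x* = 67.5.
Solving the dual: y* = (1.5, 0, 2.5).
  dual value b^T y* = 67.5.
Strong duality: c^T x* = b^T y*. Confirmed.

67.5


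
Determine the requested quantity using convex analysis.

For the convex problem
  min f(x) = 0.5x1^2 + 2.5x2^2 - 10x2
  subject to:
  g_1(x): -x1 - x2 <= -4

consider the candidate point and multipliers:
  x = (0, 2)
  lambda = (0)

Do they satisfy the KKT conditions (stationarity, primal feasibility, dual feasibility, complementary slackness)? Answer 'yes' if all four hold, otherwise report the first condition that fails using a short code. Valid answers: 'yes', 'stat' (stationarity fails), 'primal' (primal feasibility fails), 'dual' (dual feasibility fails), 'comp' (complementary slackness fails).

Gradient of f: grad f(x) = Q x + c = (0, 0)
Constraint values g_i(x) = a_i^T x - b_i:
  g_1((0, 2)) = 2
Stationarity residual: grad f(x) + sum_i lambda_i a_i = (0, 0)
  -> stationarity OK
Primal feasibility (all g_i <= 0): FAILS
Dual feasibility (all lambda_i >= 0): OK
Complementary slackness (lambda_i * g_i(x) = 0 for all i): OK

Verdict: the first failing condition is primal_feasibility -> primal.

primal


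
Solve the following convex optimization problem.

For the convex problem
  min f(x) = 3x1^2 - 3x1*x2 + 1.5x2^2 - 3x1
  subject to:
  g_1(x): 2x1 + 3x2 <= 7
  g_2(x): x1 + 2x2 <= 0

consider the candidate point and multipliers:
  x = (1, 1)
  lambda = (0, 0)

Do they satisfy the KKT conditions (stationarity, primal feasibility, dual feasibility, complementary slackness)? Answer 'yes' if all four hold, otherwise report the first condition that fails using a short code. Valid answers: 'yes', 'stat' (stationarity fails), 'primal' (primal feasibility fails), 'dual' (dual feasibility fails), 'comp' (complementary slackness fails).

Gradient of f: grad f(x) = Q x + c = (0, 0)
Constraint values g_i(x) = a_i^T x - b_i:
  g_1((1, 1)) = -2
  g_2((1, 1)) = 3
Stationarity residual: grad f(x) + sum_i lambda_i a_i = (0, 0)
  -> stationarity OK
Primal feasibility (all g_i <= 0): FAILS
Dual feasibility (all lambda_i >= 0): OK
Complementary slackness (lambda_i * g_i(x) = 0 for all i): OK

Verdict: the first failing condition is primal_feasibility -> primal.

primal


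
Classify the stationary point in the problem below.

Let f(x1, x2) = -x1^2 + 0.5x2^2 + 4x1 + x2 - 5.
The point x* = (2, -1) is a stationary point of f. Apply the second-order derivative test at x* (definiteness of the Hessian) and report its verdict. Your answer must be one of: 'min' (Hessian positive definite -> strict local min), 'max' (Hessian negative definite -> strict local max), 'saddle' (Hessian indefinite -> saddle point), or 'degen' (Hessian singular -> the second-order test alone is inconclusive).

Compute the Hessian H = grad^2 f:
  H = [[-2, 0], [0, 1]]
Verify stationarity: grad f(x*) = H x* + g = (0, 0).
Eigenvalues of H: -2, 1.
Eigenvalues have mixed signs, so H is indefinite -> x* is a saddle point.

saddle


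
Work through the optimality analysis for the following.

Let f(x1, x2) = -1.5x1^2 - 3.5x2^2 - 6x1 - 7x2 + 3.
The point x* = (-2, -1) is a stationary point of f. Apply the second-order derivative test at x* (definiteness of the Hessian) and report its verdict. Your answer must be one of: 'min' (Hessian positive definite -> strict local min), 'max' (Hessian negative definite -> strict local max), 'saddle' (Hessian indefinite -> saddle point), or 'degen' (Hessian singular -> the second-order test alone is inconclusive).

Compute the Hessian H = grad^2 f:
  H = [[-3, 0], [0, -7]]
Verify stationarity: grad f(x*) = H x* + g = (0, 0).
Eigenvalues of H: -7, -3.
Both eigenvalues < 0, so H is negative definite -> x* is a strict local max.

max


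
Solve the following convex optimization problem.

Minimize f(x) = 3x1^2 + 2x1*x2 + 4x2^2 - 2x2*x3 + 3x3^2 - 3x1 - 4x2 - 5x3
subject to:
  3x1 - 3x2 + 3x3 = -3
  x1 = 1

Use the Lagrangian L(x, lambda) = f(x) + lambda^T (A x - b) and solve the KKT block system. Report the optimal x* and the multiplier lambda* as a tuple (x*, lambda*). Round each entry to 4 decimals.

Form the Lagrangian:
  L(x, lambda) = (1/2) x^T Q x + c^T x + lambda^T (A x - b)
Stationarity (grad_x L = 0): Q x + c + A^T lambda = 0.
Primal feasibility: A x = b.

This gives the KKT block system:
  [ Q   A^T ] [ x     ]   [-c ]
  [ A    0  ] [ lambda ] = [ b ]

Solving the linear system:
  x*      = (1, 1.5, -0.5)
  lambda* = (3.6667, -17)
  f(x*)   = 10.75

x* = (1, 1.5, -0.5), lambda* = (3.6667, -17)


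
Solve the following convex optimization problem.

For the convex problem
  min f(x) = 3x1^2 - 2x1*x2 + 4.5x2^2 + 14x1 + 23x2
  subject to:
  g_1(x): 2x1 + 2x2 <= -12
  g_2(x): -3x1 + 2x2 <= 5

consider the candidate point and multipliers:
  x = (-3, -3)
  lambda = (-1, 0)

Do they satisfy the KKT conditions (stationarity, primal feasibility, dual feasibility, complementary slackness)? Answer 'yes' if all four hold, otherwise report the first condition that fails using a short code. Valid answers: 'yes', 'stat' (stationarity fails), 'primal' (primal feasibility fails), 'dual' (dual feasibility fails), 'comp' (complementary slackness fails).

Gradient of f: grad f(x) = Q x + c = (2, 2)
Constraint values g_i(x) = a_i^T x - b_i:
  g_1((-3, -3)) = 0
  g_2((-3, -3)) = -2
Stationarity residual: grad f(x) + sum_i lambda_i a_i = (0, 0)
  -> stationarity OK
Primal feasibility (all g_i <= 0): OK
Dual feasibility (all lambda_i >= 0): FAILS
Complementary slackness (lambda_i * g_i(x) = 0 for all i): OK

Verdict: the first failing condition is dual_feasibility -> dual.

dual
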